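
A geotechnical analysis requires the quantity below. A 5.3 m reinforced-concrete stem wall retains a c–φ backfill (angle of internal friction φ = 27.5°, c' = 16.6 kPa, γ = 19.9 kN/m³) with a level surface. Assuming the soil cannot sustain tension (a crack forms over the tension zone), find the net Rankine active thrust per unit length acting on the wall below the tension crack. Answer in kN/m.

K_a = 0.3682; √K_a = 0.6068.
Tension-crack depth z_c = 2c/(γ√K_a) = 2×16.6/(19.9×0.6068) = 2.749 m.
σ_a at base = K_a γ H − 2c√K_a = 0.3682×19.9×5.3 − 2×16.6×0.6068 = 18.69 kPa.
P_a = ½ × 18.69 × (H − z_c) = 0.5×18.69×2.551 = 23.84 kN/m.

23.8 kN/m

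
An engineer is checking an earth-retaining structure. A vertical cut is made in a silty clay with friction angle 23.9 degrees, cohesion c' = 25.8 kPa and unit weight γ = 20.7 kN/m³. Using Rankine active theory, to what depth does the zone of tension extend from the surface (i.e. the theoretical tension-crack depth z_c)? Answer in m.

3.83 m

K_a = tan²(45° − 23.9°/2) = 0.4233; √K_a = 0.6506.
The active pressure is zero where K_a γ z = 2c√K_a, so z_c = 2c/(γ√K_a) = 2×25.8/(20.7×0.6506) = 3.831 m.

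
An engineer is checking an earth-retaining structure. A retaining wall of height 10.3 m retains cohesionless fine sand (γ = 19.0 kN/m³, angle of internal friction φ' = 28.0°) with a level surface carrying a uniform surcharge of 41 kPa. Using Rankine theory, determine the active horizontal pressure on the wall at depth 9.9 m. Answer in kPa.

K_a = (1 − sin φ)/(1 + sin φ) = 0.3610.
σ_v = γz + q = 19.0 × 9.9 + 41 = 229.1 kPa.
σ_h = K_a σ_v = 0.3610 × 229.1 = 82.71 kPa.

82.7 kPa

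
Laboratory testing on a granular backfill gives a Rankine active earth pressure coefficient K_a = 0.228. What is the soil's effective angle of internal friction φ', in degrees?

K_a = tan²(45° − φ/2) ⇒ 45° − φ/2 = arctan(√0.228) = 25.52°.
φ = 2(45° − 25.52°) = 38.95°.

39.0°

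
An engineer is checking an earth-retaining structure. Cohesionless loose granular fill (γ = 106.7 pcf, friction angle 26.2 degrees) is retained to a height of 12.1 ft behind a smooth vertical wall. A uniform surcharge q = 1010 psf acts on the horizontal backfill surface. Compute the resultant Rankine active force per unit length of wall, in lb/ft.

K_a = tan²(45° − φ/2) = 0.3874.
Soil triangle: ½ K_a γ H² = 0.5×0.3874×106.7×12.1² = 3026 lb/ft.
Surcharge rectangle: K_a q H = 0.3874×1010×12.1 = 4735 lb/ft.
Total = 3026 + 4735 = 7761 lb/ft.

7760 lb/ft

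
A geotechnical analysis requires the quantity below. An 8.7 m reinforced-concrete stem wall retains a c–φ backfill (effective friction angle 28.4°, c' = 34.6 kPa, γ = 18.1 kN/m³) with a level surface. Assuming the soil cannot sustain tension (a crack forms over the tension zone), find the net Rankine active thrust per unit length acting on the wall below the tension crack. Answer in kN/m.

16.8 kN/m

K_a = 0.3554; √K_a = 0.5961.
Tension-crack depth z_c = 2c/(γ√K_a) = 2×34.6/(18.1×0.5961) = 6.413 m.
σ_a at base = K_a γ H − 2c√K_a = 0.3554×18.1×8.7 − 2×34.6×0.5961 = 14.71 kPa.
P_a = ½ × 14.71 × (H − z_c) = 0.5×14.71×2.287 = 16.81 kN/m.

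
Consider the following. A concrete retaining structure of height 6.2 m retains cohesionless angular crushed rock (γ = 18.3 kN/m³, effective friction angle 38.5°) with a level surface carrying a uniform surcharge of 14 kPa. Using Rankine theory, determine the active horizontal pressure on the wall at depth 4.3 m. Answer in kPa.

K_a = (1 − sin φ)/(1 + sin φ) = 0.2327.
σ_v = γz + q = 18.3 × 4.3 + 14 = 92.69 kPa.
σ_h = K_a σ_v = 0.2327 × 92.69 = 21.56 kPa.

21.6 kPa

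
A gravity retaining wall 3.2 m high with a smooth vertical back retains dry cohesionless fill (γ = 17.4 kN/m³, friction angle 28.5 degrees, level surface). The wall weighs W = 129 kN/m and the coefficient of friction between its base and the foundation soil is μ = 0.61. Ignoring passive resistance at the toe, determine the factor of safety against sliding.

2.50

K_a = tan²(45° − 28.5°/2) = 0.3540.
P_a = ½K_aγH² = 0.5×0.3540×17.4×3.2² = 31.53 kN/m, acting at H/3 = 1.067 m above the base.
FS_sliding = μW / P_a = 0.61×129 / 31.53 = 2.496.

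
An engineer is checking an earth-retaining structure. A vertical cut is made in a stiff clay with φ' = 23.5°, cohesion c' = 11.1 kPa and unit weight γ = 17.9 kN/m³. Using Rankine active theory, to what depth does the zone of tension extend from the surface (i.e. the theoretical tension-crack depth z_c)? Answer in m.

1.89 m

K_a = tan²(45° − 23.5°/2) = 0.4298; √K_a = 0.6556.
The active pressure is zero where K_a γ z = 2c√K_a, so z_c = 2c/(γ√K_a) = 2×11.1/(17.9×0.6556) = 1.892 m.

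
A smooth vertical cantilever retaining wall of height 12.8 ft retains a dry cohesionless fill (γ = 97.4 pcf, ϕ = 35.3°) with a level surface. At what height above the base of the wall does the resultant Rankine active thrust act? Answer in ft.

4.27 ft

K_a = 0.2675.
The pressure distribution is triangular, so the resultant acts at H/3 above the base = 12.8/3 = 4.267 ft.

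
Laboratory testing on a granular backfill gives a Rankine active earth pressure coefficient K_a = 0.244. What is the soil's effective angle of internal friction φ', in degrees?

37.4°

K_a = tan²(45° − φ/2) ⇒ 45° − φ/2 = arctan(√0.244) = 26.29°.
φ = 2(45° − 26.29°) = 37.42°.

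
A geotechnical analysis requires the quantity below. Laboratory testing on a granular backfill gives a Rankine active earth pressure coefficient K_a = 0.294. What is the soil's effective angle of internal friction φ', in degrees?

K_a = tan²(45° − φ/2) ⇒ 45° − φ/2 = arctan(√0.294) = 28.47°.
φ = 2(45° − 28.47°) = 33.07°.

33.1°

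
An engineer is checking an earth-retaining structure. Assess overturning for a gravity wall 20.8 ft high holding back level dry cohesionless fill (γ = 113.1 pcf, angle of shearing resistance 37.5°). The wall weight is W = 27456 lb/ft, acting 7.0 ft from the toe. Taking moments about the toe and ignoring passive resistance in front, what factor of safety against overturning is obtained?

4.66

K_a = tan²(45° − 37.5°/2) = 0.2432.
P_a = ½K_aγH² = 0.5×0.2432×113.1×20.8² = 5950 lb/ft, acting at H/3 = 6.933 ft above the base.
Overturning moment M_o = P_a × H/3 = 5950 × 6.933 = 41250.
Resisting moment M_r = W × 7.0 = 27456 × 7.0 = 192200.
FS_overturning = M_r/M_o = 192200/41250 = 4.659.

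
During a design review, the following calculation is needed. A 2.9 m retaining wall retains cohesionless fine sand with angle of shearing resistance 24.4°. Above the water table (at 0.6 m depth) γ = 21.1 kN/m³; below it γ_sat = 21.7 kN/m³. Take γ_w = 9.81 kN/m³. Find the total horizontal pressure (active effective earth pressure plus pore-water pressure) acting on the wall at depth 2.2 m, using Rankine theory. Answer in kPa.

28.9 kPa

K_a = (1 − sin φ)/(1 + sin φ) = 0.4153.
γ' = 21.7 − 9.81 = 11.89 kN/m³.
Effective vertical stress at 2.2 m: σ'_v = 21.1×0.6 + 11.89×1.60 = 31.68 kPa.
σ'_h = K_a σ'_v = 0.4153 × 31.68 = 13.16 kPa; u = γ_w × 1.60 = 15.70 kPa.
Total σ_h = 13.16 + 15.70 = 28.86 kPa.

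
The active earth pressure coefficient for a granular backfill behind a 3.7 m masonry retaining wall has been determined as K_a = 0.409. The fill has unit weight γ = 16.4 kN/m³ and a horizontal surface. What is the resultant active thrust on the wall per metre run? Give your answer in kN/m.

P = ½ K_a γ H² = 0.5 × 0.409 × 16.4 × 3.7² = 45.91 kN/m.

45.9 kN/m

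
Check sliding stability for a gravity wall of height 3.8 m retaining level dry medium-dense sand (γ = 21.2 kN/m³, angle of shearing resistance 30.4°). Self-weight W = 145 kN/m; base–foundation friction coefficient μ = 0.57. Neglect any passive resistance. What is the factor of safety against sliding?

1.65

K_a = tan²(45° − 30.4°/2) = 0.3280.
P_a = ½K_aγH² = 0.5×0.3280×21.2×3.8² = 50.20 kN/m, acting at H/3 = 1.267 m above the base.
FS_sliding = μW / P_a = 0.57×145 / 50.20 = 1.646.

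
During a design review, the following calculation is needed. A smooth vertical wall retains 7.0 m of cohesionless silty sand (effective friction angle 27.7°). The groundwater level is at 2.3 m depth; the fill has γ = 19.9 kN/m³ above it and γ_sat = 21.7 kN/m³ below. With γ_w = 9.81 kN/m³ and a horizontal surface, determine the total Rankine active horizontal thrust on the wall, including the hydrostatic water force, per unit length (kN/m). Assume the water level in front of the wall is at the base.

254 kN/m

K_a = tan²(45° − φ/2) = 0.3653.
γ' = 21.7 − 9.81 = 11.89 kN/m³. Depth below WT = 4.7 m.
σ'_h at WT = K_a γ d_w = 16.72 kPa; at base = 16.72 + K_a γ' × 4.7 = 37.14 kPa.
P₁ (0–2.3 m) = ½×16.72×2.3 = 19.23. P₂ (2.3–7.0 m) = ½(16.72+37.14)×4.7 = 126.6.
P_w = ½ γ_w h₂² = 0.5×9.81×4.7² = 108.4. Total = 19.23+126.6+108.4 = 254.1 kN/m.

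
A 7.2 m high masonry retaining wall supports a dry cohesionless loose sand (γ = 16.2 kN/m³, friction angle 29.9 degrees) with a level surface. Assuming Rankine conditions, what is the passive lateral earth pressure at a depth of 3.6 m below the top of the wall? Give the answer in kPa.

174 kPa

K_p = (1 + sin φ)/(1 − sin φ) = 2.988.
σ_h = K_p γ z = 2.988 × 16.2 × 3.6 = 174.3 kPa.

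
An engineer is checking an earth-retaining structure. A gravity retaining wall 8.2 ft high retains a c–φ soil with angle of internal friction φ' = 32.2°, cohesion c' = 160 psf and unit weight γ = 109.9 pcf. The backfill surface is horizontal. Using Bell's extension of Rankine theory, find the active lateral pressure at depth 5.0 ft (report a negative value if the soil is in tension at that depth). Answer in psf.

K_a = (1 − sin φ)/(1 + sin φ) = 0.3047.
σ_a = K_a γ z − 2c√K_a = 0.3047×109.9×5.0 − 2×160×0.5520 = -9.197 psf.

-9.20 psf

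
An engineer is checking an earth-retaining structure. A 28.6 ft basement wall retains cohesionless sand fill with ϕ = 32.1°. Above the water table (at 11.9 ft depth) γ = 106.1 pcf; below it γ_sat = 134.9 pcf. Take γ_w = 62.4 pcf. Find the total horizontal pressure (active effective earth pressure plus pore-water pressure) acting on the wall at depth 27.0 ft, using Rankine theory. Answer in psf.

1660 psf

K_a = (1 − sin φ)/(1 + sin φ) = 0.3060.
γ' = 134.9 − 62.4 = 72.50 pcf.
Effective vertical stress at 27.0 ft: σ'_v = 106.1×11.9 + 72.50×15.1 = 2357 psf.
σ'_h = K_a σ'_v = 0.3060 × 2357 = 721.3 psf; u = γ_w × 15.1 = 942.2 psf.
Total σ_h = 721.3 + 942.2 = 1664 psf.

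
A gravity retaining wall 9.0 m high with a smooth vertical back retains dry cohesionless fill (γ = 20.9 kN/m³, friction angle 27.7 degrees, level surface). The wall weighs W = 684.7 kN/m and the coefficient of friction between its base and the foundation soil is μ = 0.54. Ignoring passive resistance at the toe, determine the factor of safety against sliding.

K_a = tan²(45° − 27.7°/2) = 0.3653.
P_a = ½K_aγH² = 0.5×0.3653×20.9×9.0² = 309.2 kN/m, acting at H/3 = 3.000 m above the base.
FS_sliding = μW / P_a = 0.54×684.7 / 309.2 = 1.196.

1.20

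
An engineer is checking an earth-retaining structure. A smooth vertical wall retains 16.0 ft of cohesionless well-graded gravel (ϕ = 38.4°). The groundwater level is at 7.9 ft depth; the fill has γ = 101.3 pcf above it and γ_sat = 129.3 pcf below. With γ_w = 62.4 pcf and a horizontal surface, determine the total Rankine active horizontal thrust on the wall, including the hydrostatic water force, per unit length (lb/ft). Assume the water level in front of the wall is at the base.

K_a = tan²(45° − φ/2) = 0.2337.
γ' = 129.3 − 62.4 = 66.90 pcf. Depth below WT = 8.1 ft.
σ'_h at WT = K_a γ d_w = 187.0 psf; at base = 187.0 + K_a γ' × 8.1 = 313.7 psf.
P₁ (0–7.9 ft) = ½×187.0×7.9 = 738.7. P₂ (7.9–16.0 ft) = ½(187.0+313.7)×8.1 = 2028.
P_w = ½ γ_w h₂² = 0.5×62.4×8.1² = 2047. Total = 738.7+2028+2047 = 4813 lb/ft.

4810 lb/ft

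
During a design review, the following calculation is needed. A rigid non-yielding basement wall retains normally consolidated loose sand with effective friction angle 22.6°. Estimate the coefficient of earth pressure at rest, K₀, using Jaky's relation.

K₀ = 1 − sin φ' = 1 − sin 22.6° = 0.6157.

0.616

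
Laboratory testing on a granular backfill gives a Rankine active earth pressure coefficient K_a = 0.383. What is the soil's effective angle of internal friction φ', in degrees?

26.5°

K_a = tan²(45° − φ/2) ⇒ 45° − φ/2 = arctan(√0.383) = 31.75°.
φ = 2(45° − 31.75°) = 26.50°.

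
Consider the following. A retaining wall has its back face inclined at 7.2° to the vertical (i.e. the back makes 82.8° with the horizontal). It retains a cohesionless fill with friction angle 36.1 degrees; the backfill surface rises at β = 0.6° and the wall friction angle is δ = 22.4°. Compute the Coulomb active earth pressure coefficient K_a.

0.290

K_a = sin²(α+φ) / [sin²α · sin(α−δ) · (1 + √{sin(φ+δ)sin(φ−β) / (sin(α−δ)sin(α+β))})²].
With α = 82.8°, φ = 36.1°, δ = 22.4°, β = 0.6°: K_a = 0.2901.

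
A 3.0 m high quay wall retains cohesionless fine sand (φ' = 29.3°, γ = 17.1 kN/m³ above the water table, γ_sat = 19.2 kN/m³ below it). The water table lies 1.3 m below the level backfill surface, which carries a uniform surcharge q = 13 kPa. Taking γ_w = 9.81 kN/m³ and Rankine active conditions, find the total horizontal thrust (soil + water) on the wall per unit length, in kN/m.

K_a = tan²(45° − φ/2) = 0.3428.
γ' = 19.2 − 9.81 = 9.390 kN/m³. h₂ = H − d_w = 1.7 m.
σ'_h: at surface K_a·q = 4.457; at WT K_a(q+γd_w) = 12.08; at base K_a(q+γd_w+γ'h₂) = 17.55 kPa.
P₁ = ½(4.457+12.08)×1.3 = 10.75; P₂ = ½(12.08+17.55)×1.7 = 25.18; P_w = ½γ_w h₂² = 14.18.
Total = 10.75+25.18+14.18 = 50.11 kN/m.

50.1 kN/m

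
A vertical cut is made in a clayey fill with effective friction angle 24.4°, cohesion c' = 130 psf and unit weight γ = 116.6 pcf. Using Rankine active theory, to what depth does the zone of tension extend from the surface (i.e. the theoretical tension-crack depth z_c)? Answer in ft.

K_a = tan²(45° − 24.4°/2) = 0.4153; √K_a = 0.6445.
The active pressure is zero where K_a γ z = 2c√K_a, so z_c = 2c/(γ√K_a) = 2×130/(116.6×0.6445) = 3.460 ft.

3.46 ft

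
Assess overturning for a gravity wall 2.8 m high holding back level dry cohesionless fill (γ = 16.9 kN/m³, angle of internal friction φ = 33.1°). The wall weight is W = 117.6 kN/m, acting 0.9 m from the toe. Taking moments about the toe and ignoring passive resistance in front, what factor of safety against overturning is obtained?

K_a = tan²(45° − 33.1°/2) = 0.2936.
P_a = ½K_aγH² = 0.5×0.2936×16.9×2.8² = 19.45 kN/m, acting at H/3 = 0.9333 m above the base.
Overturning moment M_o = P_a × H/3 = 19.45 × 0.9333 = 18.15.
Resisting moment M_r = W × 0.9 = 117.6 × 0.9 = 105.8.
FS_overturning = M_r/M_o = 105.8/18.15 = 5.831.

5.83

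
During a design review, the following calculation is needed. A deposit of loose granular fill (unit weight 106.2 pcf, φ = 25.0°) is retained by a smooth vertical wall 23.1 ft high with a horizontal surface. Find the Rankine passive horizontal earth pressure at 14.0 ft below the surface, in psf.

3660 psf

K_p = (1 + sin φ)/(1 − sin φ) = 2.464.
σ_h = K_p γ z = 2.464 × 106.2 × 14.0 = 3663 psf.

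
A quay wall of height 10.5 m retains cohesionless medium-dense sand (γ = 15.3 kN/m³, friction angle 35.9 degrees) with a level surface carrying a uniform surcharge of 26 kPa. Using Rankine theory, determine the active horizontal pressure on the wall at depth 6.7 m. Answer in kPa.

K_a = (1 − sin φ)/(1 + sin φ) = 0.2607.
σ_v = γz + q = 15.3 × 6.7 + 26 = 128.5 kPa.
σ_h = K_a σ_v = 0.2607 × 128.5 = 33.51 kPa.

33.5 kPa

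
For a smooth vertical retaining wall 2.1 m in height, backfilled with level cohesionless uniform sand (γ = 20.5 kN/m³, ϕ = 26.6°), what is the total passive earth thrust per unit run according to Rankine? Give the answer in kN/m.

119 kN/m

K_p = tan²(45° + φ/2) = 2.622.
P_p = ½ K_p γ H² = 0.5 × 2.622 × 20.5 × 2.1² = 118.5 kN/m.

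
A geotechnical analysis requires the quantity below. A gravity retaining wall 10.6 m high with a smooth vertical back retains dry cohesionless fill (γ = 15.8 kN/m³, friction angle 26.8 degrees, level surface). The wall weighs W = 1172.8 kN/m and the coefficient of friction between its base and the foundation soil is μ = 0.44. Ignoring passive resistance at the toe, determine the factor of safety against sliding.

1.54

K_a = tan²(45° − 26.8°/2) = 0.3785.
P_a = ½K_aγH² = 0.5×0.3785×15.8×10.6² = 336.0 kN/m, acting at H/3 = 3.533 m above the base.
FS_sliding = μW / P_a = 0.44×1172.8 / 336.0 = 1.536.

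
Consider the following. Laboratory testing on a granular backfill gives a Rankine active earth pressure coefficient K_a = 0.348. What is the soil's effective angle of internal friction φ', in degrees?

K_a = tan²(45° − φ/2) ⇒ 45° − φ/2 = arctan(√0.348) = 30.54°.
φ = 2(45° − 30.54°) = 28.93°.

28.9°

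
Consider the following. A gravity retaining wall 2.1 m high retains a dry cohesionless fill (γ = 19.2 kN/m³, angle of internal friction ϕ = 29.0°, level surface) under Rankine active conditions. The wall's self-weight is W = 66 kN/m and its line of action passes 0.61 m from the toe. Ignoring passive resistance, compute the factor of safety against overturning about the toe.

K_a = tan²(45° − 29.0°/2) = 0.3470.
P_a = ½K_aγH² = 0.5×0.3470×19.2×2.1² = 14.69 kN/m, acting at H/3 = 0.7000 m above the base.
Overturning moment M_o = P_a × H/3 = 14.69 × 0.7000 = 10.28.
Resisting moment M_r = W × 0.61 = 66 × 0.61 = 40.26.
FS_overturning = M_r/M_o = 40.26/10.28 = 3.915.

3.92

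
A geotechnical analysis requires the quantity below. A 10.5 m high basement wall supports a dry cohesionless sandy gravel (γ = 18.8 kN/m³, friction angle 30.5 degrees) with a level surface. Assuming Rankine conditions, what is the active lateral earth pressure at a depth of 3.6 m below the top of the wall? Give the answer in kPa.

K_a = (1 − sin φ)/(1 + sin φ) = 0.3267.
σ_h = K_a γ z = 0.3267 × 18.8 × 3.6 = 22.11 kPa.

22.1 kPa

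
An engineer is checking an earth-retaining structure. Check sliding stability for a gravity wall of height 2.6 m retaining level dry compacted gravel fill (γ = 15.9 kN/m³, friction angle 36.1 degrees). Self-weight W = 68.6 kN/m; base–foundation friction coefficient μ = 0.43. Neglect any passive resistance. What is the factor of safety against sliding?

2.12

K_a = tan²(45° − 36.1°/2) = 0.2585.
P_a = ½K_aγH² = 0.5×0.2585×15.9×2.6² = 13.89 kN/m, acting at H/3 = 0.8667 m above the base.
FS_sliding = μW / P_a = 0.43×68.6 / 13.89 = 2.123.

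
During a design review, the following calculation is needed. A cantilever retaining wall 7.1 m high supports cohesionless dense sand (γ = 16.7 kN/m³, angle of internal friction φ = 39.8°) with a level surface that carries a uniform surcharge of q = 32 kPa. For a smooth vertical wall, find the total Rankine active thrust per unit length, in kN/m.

K_a = tan²(45° − φ/2) = 0.2194.
Soil triangle: ½ K_a γ H² = 0.5×0.2194×16.7×7.1² = 92.36 kN/m.
Surcharge rectangle: K_a q H = 0.2194×32×7.1 = 49.85 kN/m.
Total = 92.36 + 49.85 = 142.2 kN/m.

142 kN/m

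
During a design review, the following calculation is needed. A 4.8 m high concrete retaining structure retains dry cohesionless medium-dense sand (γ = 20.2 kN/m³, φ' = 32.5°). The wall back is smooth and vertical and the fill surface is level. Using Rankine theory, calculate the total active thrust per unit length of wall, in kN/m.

K_a = tan²(45° − φ/2) = 0.3010.
P_a = ½ K_a γ H² = 0.5 × 0.3010 × 20.2 × 4.8² = 70.04 kN/m.

70.0 kN/m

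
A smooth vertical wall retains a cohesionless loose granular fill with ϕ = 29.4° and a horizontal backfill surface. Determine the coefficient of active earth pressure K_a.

0.341

K_a = (1 − sin φ)/(1 + sin φ) = (1 − sin 29.4°)/(1 + sin 29.4°) = 0.3415.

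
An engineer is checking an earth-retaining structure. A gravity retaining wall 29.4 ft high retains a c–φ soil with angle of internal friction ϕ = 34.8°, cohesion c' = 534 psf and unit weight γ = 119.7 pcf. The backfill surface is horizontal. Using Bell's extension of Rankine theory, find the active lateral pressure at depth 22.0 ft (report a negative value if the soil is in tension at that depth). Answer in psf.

K_a = (1 − sin φ)/(1 + sin φ) = 0.2733.
σ_a = K_a γ z − 2c√K_a = 0.2733×119.7×22.0 − 2×534×0.5228 = 161.4 psf.

161 psf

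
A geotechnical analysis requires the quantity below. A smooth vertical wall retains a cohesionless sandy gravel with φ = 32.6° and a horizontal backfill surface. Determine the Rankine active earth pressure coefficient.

0.300

K_a = (1 − sin φ)/(1 + sin φ) = (1 − sin 32.6°)/(1 + sin 32.6°) = 0.2997.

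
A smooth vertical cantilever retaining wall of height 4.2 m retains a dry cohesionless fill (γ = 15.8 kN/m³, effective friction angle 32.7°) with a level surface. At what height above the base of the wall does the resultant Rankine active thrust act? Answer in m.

K_a = 0.2985.
The pressure distribution is triangular, so the resultant acts at H/3 above the base = 4.2/3 = 1.400 m.

1.40 m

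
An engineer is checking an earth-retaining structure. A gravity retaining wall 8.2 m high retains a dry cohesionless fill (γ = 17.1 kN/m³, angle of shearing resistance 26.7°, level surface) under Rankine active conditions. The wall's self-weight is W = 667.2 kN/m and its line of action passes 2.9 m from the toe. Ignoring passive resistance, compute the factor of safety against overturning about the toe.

3.24

K_a = tan²(45° − 26.7°/2) = 0.3800.
P_a = ½K_aγH² = 0.5×0.3800×17.1×8.2² = 218.4 kN/m, acting at H/3 = 2.733 m above the base.
Overturning moment M_o = P_a × H/3 = 218.4 × 2.733 = 597.1.
Resisting moment M_r = W × 2.9 = 667.2 × 2.9 = 1935.
FS_overturning = M_r/M_o = 1935/597.1 = 3.241.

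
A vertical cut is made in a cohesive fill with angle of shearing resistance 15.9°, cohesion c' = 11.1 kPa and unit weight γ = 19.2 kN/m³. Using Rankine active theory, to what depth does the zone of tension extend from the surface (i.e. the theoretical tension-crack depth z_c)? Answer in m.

1.53 m

K_a = tan²(45° − 15.9°/2) = 0.5699; √K_a = 0.7549.
The active pressure is zero where K_a γ z = 2c√K_a, so z_c = 2c/(γ√K_a) = 2×11.1/(19.2×0.7549) = 1.532 m.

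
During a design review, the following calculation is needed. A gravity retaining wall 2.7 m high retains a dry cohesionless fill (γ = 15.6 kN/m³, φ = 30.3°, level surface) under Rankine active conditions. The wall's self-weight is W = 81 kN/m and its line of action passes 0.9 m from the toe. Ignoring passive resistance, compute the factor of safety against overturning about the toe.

4.33

K_a = tan²(45° − 30.3°/2) = 0.3293.
P_a = ½K_aγH² = 0.5×0.3293×15.6×2.7² = 18.73 kN/m, acting at H/3 = 0.9000 m above the base.
Overturning moment M_o = P_a × H/3 = 18.73 × 0.9000 = 16.85.
Resisting moment M_r = W × 0.9 = 81 × 0.9 = 72.90.
FS_overturning = M_r/M_o = 72.90/16.85 = 4.326.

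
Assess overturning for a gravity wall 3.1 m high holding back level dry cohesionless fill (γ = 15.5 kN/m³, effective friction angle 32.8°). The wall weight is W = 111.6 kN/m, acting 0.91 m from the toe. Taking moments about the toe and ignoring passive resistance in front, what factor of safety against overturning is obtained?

K_a = tan²(45° − 32.8°/2) = 0.2973.
P_a = ½K_aγH² = 0.5×0.2973×15.5×3.1² = 22.14 kN/m, acting at H/3 = 1.033 m above the base.
Overturning moment M_o = P_a × H/3 = 22.14 × 1.033 = 22.88.
Resisting moment M_r = W × 0.91 = 111.6 × 0.91 = 101.6.
FS_overturning = M_r/M_o = 101.6/22.88 = 4.439.

4.44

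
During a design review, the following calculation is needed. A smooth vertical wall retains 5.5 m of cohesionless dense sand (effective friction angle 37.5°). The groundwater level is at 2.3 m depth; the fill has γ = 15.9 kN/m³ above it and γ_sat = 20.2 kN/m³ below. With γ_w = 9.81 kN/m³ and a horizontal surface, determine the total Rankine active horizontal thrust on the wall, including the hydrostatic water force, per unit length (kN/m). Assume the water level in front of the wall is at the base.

K_a = tan²(45° − φ/2) = 0.2432.
γ' = 20.2 − 9.81 = 10.39 kN/m³. Depth below WT = 3.2 m.
σ'_h at WT = K_a γ d_w = 8.894 kPa; at base = 8.894 + K_a γ' × 3.2 = 16.98 kPa.
P₁ (0–2.3 m) = ½×8.894×2.3 = 10.23. P₂ (2.3–5.5 m) = ½(8.894+16.98)×3.2 = 41.40.
P_w = ½ γ_w h₂² = 0.5×9.81×3.2² = 50.23. Total = 10.23+41.40+50.23 = 101.9 kN/m.

102 kN/m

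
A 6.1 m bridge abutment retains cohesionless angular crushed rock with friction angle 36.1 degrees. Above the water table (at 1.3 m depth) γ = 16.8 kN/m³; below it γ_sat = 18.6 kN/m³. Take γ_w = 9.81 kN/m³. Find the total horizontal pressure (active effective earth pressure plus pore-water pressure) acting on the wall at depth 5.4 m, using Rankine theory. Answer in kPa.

55.2 kPa

K_a = (1 − sin φ)/(1 + sin φ) = 0.2585.
γ' = 18.6 − 9.81 = 8.790 kN/m³.
Effective vertical stress at 5.4 m: σ'_v = 16.8×1.3 + 8.790×4.10 = 57.88 kPa.
σ'_h = K_a σ'_v = 0.2585 × 57.88 = 14.96 kPa; u = γ_w × 4.10 = 40.22 kPa.
Total σ_h = 14.96 + 40.22 = 55.18 kPa.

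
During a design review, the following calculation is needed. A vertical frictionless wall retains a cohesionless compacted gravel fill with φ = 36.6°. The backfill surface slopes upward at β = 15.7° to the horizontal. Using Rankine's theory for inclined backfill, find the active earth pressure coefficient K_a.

K_a = cos β · (cos β − √(cos²β − cos²φ)) / (cos β + √(cos²β − cos²φ)).
cos β = 0.9627, cos φ = 0.8028, √(cos²β − cos²φ) = 0.5313.
K_a = 0.9627 × (0.9627 − 0.5313)/(0.9627 + 0.5313) = 0.2780.

0.278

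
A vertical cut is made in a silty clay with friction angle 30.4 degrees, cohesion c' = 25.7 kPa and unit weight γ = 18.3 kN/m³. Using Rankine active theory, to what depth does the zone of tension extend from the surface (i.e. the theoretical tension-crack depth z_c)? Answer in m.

K_a = tan²(45° − 30.4°/2) = 0.3280; √K_a = 0.5727.
The active pressure is zero where K_a γ z = 2c√K_a, so z_c = 2c/(γ√K_a) = 2×25.7/(18.3×0.5727) = 4.904 m.

4.90 m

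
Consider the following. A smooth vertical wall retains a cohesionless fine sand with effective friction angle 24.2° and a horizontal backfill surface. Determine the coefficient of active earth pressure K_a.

K_a = tan²(45° − φ/2) = tan²(32.90°) = 0.4185.

0.419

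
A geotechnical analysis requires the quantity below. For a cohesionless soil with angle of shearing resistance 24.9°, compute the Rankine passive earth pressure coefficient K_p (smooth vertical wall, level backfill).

K_p = (1 + sin φ)/(1 − sin φ) = tan²(45° + 24.9°/2) = 2.454.

2.45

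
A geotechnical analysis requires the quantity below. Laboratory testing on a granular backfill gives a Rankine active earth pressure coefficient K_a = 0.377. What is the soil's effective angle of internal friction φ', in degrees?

26.9°

K_a = tan²(45° − φ/2) ⇒ 45° − φ/2 = arctan(√0.377) = 31.55°.
φ = 2(45° − 31.55°) = 26.90°.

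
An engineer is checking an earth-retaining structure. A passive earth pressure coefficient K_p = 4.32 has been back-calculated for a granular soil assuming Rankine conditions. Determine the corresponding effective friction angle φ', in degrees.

K_p = (1+sin φ)/(1−sin φ) ⇒ sin φ = (K_p − 1)/(K_p + 1) = 0.6241.
φ = arcsin(0.6241) = 38.61°.

38.6°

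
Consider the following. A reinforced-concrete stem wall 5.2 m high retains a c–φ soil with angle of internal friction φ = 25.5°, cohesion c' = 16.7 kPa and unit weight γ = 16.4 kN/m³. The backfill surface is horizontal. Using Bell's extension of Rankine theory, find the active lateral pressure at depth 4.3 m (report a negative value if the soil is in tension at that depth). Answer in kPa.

7.00 kPa

K_a = (1 − sin φ)/(1 + sin φ) = 0.3981.
σ_a = K_a γ z − 2c√K_a = 0.3981×16.4×4.3 − 2×16.7×0.6310 = 7.000 kPa.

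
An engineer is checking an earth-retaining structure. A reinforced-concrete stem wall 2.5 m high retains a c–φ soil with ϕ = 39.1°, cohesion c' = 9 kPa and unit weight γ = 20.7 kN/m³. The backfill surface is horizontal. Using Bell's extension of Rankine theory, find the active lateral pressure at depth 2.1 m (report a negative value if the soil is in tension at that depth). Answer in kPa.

K_a = (1 − sin φ)/(1 + sin φ) = 0.2265.
σ_a = K_a γ z − 2c√K_a = 0.2265×20.7×2.1 − 2×9×0.4759 = 1.279 kPa.

1.28 kPa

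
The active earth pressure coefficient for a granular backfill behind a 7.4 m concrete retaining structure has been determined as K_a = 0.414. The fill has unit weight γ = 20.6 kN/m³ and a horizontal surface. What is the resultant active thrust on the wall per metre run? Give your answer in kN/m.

234 kN/m

P = ½ K_a γ H² = 0.5 × 0.414 × 20.6 × 7.4² = 233.5 kN/m.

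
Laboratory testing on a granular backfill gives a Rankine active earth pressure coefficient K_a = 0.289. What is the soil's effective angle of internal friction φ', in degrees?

33.5°

K_a = tan²(45° − φ/2) ⇒ 45° − φ/2 = arctan(√0.289) = 28.26°.
φ = 2(45° − 28.26°) = 33.48°.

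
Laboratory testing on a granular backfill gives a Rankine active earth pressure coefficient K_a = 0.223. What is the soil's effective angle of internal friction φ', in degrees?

K_a = tan²(45° − φ/2) ⇒ 45° − φ/2 = arctan(√0.223) = 25.28°.
φ = 2(45° − 25.28°) = 39.44°.

39.4°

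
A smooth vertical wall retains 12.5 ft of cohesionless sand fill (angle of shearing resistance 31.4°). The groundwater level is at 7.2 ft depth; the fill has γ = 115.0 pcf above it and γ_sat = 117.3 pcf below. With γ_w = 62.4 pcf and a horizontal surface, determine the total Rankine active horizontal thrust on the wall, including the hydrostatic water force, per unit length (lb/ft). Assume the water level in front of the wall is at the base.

K_a = tan²(45° − φ/2) = 0.3149.
γ' = 117.3 − 62.4 = 54.90 pcf. Depth below WT = 5.3 ft.
σ'_h at WT = K_a γ d_w = 260.8 psf; at base = 260.8 + K_a γ' × 5.3 = 352.4 psf.
P₁ (0–7.2 ft) = ½×260.8×7.2 = 938.7. P₂ (7.2–12.5 ft) = ½(260.8+352.4)×5.3 = 1625.
P_w = ½ γ_w h₂² = 0.5×62.4×5.3² = 876.4. Total = 938.7+1625+876.4 = 3440 lb/ft.

3440 lb/ft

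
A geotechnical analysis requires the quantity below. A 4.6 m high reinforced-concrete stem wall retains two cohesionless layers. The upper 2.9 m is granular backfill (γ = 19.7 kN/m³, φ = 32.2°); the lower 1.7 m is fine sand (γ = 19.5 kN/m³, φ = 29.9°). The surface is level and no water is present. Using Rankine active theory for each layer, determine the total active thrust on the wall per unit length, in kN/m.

K_a1 = tan²(45°−32.2°/2) = 0.3047; K_a2 = tan²(45°−29.9°/2) = 0.3347.
Layer 1: σ at base = K_a1 γ₁ h₁ = 17.41 kPa; P₁ = ½×17.41×2.9 = 25.24.
Layer 2: σ_v at top = γ₁h₁ = 57.13; σ_h top = K_a2×57.13 = 19.12; σ_h base = K_a2×(57.13+19.5×1.7) = 30.21.
P₂ = ½(19.12+30.21)×1.7 = 41.93. Total P_a = 25.24+41.93 = 67.18 kN/m.

67.2 kN/m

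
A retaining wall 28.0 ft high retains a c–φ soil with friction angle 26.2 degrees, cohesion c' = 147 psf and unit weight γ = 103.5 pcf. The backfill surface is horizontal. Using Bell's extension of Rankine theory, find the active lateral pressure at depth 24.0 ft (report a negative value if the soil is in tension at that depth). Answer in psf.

779 psf

K_a = (1 − sin φ)/(1 + sin φ) = 0.3874.
σ_a = K_a γ z − 2c√K_a = 0.3874×103.5×24.0 − 2×147×0.6224 = 779.4 psf.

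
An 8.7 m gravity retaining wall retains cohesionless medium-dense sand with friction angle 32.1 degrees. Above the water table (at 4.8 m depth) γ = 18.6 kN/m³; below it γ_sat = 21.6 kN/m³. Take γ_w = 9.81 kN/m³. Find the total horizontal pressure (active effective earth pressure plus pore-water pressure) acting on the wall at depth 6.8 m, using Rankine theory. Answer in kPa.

K_a = (1 − sin φ)/(1 + sin φ) = 0.3060.
γ' = 21.6 − 9.81 = 11.79 kN/m³.
Effective vertical stress at 6.8 m: σ'_v = 18.6×4.8 + 11.79×2.00 = 112.9 kPa.
σ'_h = K_a σ'_v = 0.3060 × 112.9 = 34.53 kPa; u = γ_w × 2.00 = 19.62 kPa.
Total σ_h = 34.53 + 19.62 = 54.15 kPa.

54.2 kPa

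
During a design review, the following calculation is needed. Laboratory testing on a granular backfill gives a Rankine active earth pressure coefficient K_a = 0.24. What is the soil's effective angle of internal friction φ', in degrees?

K_a = tan²(45° − φ/2) ⇒ 45° − φ/2 = arctan(√0.24) = 26.10°.
φ = 2(45° − 26.10°) = 37.80°.

37.8°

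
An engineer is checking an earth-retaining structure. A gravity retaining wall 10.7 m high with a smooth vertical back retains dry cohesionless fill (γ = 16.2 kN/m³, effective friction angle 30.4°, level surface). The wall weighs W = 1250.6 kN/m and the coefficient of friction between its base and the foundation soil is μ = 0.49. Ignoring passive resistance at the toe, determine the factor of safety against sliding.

2.01

K_a = tan²(45° − 30.4°/2) = 0.3280.
P_a = ½K_aγH² = 0.5×0.3280×16.2×10.7² = 304.2 kN/m, acting at H/3 = 3.567 m above the base.
FS_sliding = μW / P_a = 0.49×1250.6 / 304.2 = 2.015.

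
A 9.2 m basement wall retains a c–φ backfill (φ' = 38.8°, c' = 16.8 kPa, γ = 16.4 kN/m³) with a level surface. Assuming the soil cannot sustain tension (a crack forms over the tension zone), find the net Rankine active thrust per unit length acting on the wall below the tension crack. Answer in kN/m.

K_a = 0.2296; √K_a = 0.4791.
Tension-crack depth z_c = 2c/(γ√K_a) = 2×16.8/(16.4×0.4791) = 4.276 m.
σ_a at base = K_a γ H − 2c√K_a = 0.2296×16.4×9.2 − 2×16.8×0.4791 = 18.54 kPa.
P_a = ½ × 18.54 × (H − z_c) = 0.5×18.54×4.924 = 45.64 kN/m.

45.6 kN/m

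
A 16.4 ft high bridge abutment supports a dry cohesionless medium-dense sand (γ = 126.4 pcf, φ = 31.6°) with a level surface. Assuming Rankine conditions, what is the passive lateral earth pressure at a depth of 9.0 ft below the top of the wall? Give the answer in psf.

3640 psf

K_p = (1 + sin φ)/(1 − sin φ) = 3.202.
σ_h = K_p γ z = 3.202 × 126.4 × 9.0 = 3642 psf.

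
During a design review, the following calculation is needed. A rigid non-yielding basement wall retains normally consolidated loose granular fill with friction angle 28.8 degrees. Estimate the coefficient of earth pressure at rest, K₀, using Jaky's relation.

K₀ = 1 − sin φ' = 1 − sin 28.8° = 0.5182.

0.518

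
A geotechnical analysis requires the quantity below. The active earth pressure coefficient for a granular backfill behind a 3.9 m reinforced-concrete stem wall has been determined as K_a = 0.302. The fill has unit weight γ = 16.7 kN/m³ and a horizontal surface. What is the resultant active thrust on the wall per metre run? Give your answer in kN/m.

38.4 kN/m

P = ½ K_a γ H² = 0.5 × 0.302 × 16.7 × 3.9² = 38.36 kN/m.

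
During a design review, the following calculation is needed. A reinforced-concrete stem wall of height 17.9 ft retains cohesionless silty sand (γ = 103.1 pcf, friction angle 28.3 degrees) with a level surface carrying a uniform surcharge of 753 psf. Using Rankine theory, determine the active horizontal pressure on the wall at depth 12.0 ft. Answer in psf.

K_a = (1 − sin φ)/(1 + sin φ) = 0.3568.
σ_v = γz + q = 103.1 × 12.0 + 753 = 1990 psf.
σ_h = K_a σ_v = 0.3568 × 1990 = 710.0 psf.

710 psf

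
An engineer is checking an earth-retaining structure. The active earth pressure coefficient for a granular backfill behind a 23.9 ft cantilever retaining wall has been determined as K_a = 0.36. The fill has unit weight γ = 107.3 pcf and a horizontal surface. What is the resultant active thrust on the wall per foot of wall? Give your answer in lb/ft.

P = ½ K_a γ H² = 0.5 × 0.36 × 107.3 × 23.9² = 11030 lb/ft.

11000 lb/ft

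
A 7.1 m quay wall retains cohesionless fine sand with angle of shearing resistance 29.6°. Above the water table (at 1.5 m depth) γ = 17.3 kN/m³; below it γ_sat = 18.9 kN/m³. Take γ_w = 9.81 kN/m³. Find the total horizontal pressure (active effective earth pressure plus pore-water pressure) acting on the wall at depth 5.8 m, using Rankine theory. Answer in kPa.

64.2 kPa

K_a = (1 − sin φ)/(1 + sin φ) = 0.3387.
γ' = 18.9 − 9.81 = 9.090 kN/m³.
Effective vertical stress at 5.8 m: σ'_v = 17.3×1.5 + 9.090×4.30 = 65.04 kPa.
σ'_h = K_a σ'_v = 0.3387 × 65.04 = 22.03 kPa; u = γ_w × 4.30 = 42.18 kPa.
Total σ_h = 22.03 + 42.18 = 64.21 kPa.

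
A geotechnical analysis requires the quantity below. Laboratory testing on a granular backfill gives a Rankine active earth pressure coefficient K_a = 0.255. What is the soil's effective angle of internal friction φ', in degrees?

36.4°

K_a = tan²(45° − φ/2) ⇒ 45° − φ/2 = arctan(√0.255) = 26.79°.
φ = 2(45° − 26.79°) = 36.41°.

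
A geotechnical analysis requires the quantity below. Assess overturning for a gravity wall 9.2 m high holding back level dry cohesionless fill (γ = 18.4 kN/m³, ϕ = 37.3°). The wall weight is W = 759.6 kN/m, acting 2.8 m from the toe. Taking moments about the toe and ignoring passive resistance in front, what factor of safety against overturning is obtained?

3.63

K_a = tan²(45° − 37.3°/2) = 0.2453.
P_a = ½K_aγH² = 0.5×0.2453×18.4×9.2² = 191.0 kN/m, acting at H/3 = 3.067 m above the base.
Overturning moment M_o = P_a × H/3 = 191.0 × 3.067 = 585.9.
Resisting moment M_r = W × 2.8 = 759.6 × 2.8 = 2127.
FS_overturning = M_r/M_o = 2127/585.9 = 3.630.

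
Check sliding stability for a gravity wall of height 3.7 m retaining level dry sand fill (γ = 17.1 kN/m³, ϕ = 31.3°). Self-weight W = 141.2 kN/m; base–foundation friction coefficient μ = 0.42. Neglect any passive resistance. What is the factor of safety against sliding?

1.60

K_a = tan²(45° − 31.3°/2) = 0.3162.
P_a = ½K_aγH² = 0.5×0.3162×17.1×3.7² = 37.01 kN/m, acting at H/3 = 1.233 m above the base.
FS_sliding = μW / P_a = 0.42×141.2 / 37.01 = 1.602.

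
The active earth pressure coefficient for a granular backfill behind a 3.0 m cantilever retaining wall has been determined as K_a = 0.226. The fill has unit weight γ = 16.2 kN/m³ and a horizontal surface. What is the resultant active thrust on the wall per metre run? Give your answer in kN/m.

16.5 kN/m

P = ½ K_a γ H² = 0.5 × 0.226 × 16.2 × 3.0² = 16.48 kN/m.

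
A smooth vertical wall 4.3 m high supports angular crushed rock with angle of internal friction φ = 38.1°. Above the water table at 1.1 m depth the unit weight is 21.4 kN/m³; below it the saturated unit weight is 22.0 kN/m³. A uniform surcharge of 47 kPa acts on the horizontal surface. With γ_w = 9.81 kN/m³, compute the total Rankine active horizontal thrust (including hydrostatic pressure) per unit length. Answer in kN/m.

134 kN/m

K_a = tan²(45° − φ/2) = 0.2368.
γ' = 22.0 − 9.81 = 12.19 kN/m³. h₂ = H − d_w = 3.2 m.
σ'_h: at surface K_a·q = 11.13; at WT K_a(q+γd_w) = 16.71; at base K_a(q+γd_w+γ'h₂) = 25.94 kPa.
P₁ = ½(11.13+16.71)×1.1 = 15.31; P₂ = ½(16.71+25.94)×3.2 = 68.24; P_w = ½γ_w h₂² = 50.23.
Total = 15.31+68.24+50.23 = 133.8 kN/m.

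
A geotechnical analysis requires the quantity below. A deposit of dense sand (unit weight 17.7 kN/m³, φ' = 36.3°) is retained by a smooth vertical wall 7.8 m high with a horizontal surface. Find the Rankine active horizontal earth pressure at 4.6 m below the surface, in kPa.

K_a = (1 − sin φ)/(1 + sin φ) = 0.2563.
σ_h = K_a γ z = 0.2563 × 17.7 × 4.6 = 20.87 kPa.

20.9 kPa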